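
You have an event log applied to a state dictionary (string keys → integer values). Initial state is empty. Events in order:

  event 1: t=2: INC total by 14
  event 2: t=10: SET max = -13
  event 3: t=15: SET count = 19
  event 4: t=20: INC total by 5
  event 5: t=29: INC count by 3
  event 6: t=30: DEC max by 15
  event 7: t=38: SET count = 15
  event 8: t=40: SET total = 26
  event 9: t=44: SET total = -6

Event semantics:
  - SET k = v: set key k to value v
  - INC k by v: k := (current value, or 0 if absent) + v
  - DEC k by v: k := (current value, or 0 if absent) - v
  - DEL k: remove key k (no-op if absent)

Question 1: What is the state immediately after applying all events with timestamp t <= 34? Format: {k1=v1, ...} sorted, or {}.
Apply events with t <= 34 (6 events):
  after event 1 (t=2: INC total by 14): {total=14}
  after event 2 (t=10: SET max = -13): {max=-13, total=14}
  after event 3 (t=15: SET count = 19): {count=19, max=-13, total=14}
  after event 4 (t=20: INC total by 5): {count=19, max=-13, total=19}
  after event 5 (t=29: INC count by 3): {count=22, max=-13, total=19}
  after event 6 (t=30: DEC max by 15): {count=22, max=-28, total=19}

Answer: {count=22, max=-28, total=19}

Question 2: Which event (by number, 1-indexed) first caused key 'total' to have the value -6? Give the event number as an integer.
Answer: 9

Derivation:
Looking for first event where total becomes -6:
  event 1: total = 14
  event 2: total = 14
  event 3: total = 14
  event 4: total = 19
  event 5: total = 19
  event 6: total = 19
  event 7: total = 19
  event 8: total = 26
  event 9: total 26 -> -6  <-- first match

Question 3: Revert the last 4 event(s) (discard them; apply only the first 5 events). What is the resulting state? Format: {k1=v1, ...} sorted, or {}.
Keep first 5 events (discard last 4):
  after event 1 (t=2: INC total by 14): {total=14}
  after event 2 (t=10: SET max = -13): {max=-13, total=14}
  after event 3 (t=15: SET count = 19): {count=19, max=-13, total=14}
  after event 4 (t=20: INC total by 5): {count=19, max=-13, total=19}
  after event 5 (t=29: INC count by 3): {count=22, max=-13, total=19}

Answer: {count=22, max=-13, total=19}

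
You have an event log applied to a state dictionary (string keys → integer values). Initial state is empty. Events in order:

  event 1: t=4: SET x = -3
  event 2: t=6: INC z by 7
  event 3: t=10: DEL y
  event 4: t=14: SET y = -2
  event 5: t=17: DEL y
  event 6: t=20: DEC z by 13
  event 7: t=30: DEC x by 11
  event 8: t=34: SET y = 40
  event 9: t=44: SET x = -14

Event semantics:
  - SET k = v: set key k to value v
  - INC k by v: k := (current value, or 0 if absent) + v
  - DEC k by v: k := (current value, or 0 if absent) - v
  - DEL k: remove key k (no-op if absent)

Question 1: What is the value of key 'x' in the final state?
Answer: -14

Derivation:
Track key 'x' through all 9 events:
  event 1 (t=4: SET x = -3): x (absent) -> -3
  event 2 (t=6: INC z by 7): x unchanged
  event 3 (t=10: DEL y): x unchanged
  event 4 (t=14: SET y = -2): x unchanged
  event 5 (t=17: DEL y): x unchanged
  event 6 (t=20: DEC z by 13): x unchanged
  event 7 (t=30: DEC x by 11): x -3 -> -14
  event 8 (t=34: SET y = 40): x unchanged
  event 9 (t=44: SET x = -14): x -14 -> -14
Final: x = -14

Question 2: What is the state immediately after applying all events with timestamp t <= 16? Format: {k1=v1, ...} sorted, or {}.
Answer: {x=-3, y=-2, z=7}

Derivation:
Apply events with t <= 16 (4 events):
  after event 1 (t=4: SET x = -3): {x=-3}
  after event 2 (t=6: INC z by 7): {x=-3, z=7}
  after event 3 (t=10: DEL y): {x=-3, z=7}
  after event 4 (t=14: SET y = -2): {x=-3, y=-2, z=7}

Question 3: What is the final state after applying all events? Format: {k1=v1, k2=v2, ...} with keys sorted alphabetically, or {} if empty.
  after event 1 (t=4: SET x = -3): {x=-3}
  after event 2 (t=6: INC z by 7): {x=-3, z=7}
  after event 3 (t=10: DEL y): {x=-3, z=7}
  after event 4 (t=14: SET y = -2): {x=-3, y=-2, z=7}
  after event 5 (t=17: DEL y): {x=-3, z=7}
  after event 6 (t=20: DEC z by 13): {x=-3, z=-6}
  after event 7 (t=30: DEC x by 11): {x=-14, z=-6}
  after event 8 (t=34: SET y = 40): {x=-14, y=40, z=-6}
  after event 9 (t=44: SET x = -14): {x=-14, y=40, z=-6}

Answer: {x=-14, y=40, z=-6}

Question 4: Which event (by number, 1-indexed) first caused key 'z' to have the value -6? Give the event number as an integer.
Answer: 6

Derivation:
Looking for first event where z becomes -6:
  event 2: z = 7
  event 3: z = 7
  event 4: z = 7
  event 5: z = 7
  event 6: z 7 -> -6  <-- first match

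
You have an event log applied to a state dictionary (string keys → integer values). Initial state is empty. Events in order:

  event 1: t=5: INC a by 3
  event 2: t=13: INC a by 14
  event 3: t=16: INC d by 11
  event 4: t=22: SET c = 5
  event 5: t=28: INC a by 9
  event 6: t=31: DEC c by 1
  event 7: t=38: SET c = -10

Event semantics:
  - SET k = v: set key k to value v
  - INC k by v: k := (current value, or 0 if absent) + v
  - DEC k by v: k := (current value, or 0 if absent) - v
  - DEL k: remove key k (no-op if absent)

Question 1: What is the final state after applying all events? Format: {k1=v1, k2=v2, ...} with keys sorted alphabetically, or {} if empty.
  after event 1 (t=5: INC a by 3): {a=3}
  after event 2 (t=13: INC a by 14): {a=17}
  after event 3 (t=16: INC d by 11): {a=17, d=11}
  after event 4 (t=22: SET c = 5): {a=17, c=5, d=11}
  after event 5 (t=28: INC a by 9): {a=26, c=5, d=11}
  after event 6 (t=31: DEC c by 1): {a=26, c=4, d=11}
  after event 7 (t=38: SET c = -10): {a=26, c=-10, d=11}

Answer: {a=26, c=-10, d=11}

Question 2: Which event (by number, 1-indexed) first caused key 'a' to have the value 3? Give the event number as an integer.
Answer: 1

Derivation:
Looking for first event where a becomes 3:
  event 1: a (absent) -> 3  <-- first match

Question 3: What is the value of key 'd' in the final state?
Answer: 11

Derivation:
Track key 'd' through all 7 events:
  event 1 (t=5: INC a by 3): d unchanged
  event 2 (t=13: INC a by 14): d unchanged
  event 3 (t=16: INC d by 11): d (absent) -> 11
  event 4 (t=22: SET c = 5): d unchanged
  event 5 (t=28: INC a by 9): d unchanged
  event 6 (t=31: DEC c by 1): d unchanged
  event 7 (t=38: SET c = -10): d unchanged
Final: d = 11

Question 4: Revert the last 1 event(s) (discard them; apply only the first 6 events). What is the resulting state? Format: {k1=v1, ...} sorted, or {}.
Answer: {a=26, c=4, d=11}

Derivation:
Keep first 6 events (discard last 1):
  after event 1 (t=5: INC a by 3): {a=3}
  after event 2 (t=13: INC a by 14): {a=17}
  after event 3 (t=16: INC d by 11): {a=17, d=11}
  after event 4 (t=22: SET c = 5): {a=17, c=5, d=11}
  after event 5 (t=28: INC a by 9): {a=26, c=5, d=11}
  after event 6 (t=31: DEC c by 1): {a=26, c=4, d=11}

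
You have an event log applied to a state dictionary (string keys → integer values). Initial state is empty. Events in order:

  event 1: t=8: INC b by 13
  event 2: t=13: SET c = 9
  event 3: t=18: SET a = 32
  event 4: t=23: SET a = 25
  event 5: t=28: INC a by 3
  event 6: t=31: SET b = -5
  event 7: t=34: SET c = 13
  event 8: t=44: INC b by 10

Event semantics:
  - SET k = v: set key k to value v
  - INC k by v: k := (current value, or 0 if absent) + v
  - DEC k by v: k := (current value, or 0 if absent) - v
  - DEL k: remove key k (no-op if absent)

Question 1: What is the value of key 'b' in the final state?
Answer: 5

Derivation:
Track key 'b' through all 8 events:
  event 1 (t=8: INC b by 13): b (absent) -> 13
  event 2 (t=13: SET c = 9): b unchanged
  event 3 (t=18: SET a = 32): b unchanged
  event 4 (t=23: SET a = 25): b unchanged
  event 5 (t=28: INC a by 3): b unchanged
  event 6 (t=31: SET b = -5): b 13 -> -5
  event 7 (t=34: SET c = 13): b unchanged
  event 8 (t=44: INC b by 10): b -5 -> 5
Final: b = 5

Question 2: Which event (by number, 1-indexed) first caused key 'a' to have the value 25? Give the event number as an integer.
Answer: 4

Derivation:
Looking for first event where a becomes 25:
  event 3: a = 32
  event 4: a 32 -> 25  <-- first match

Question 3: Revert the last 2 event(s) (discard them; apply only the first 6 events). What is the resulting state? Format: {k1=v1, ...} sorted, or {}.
Keep first 6 events (discard last 2):
  after event 1 (t=8: INC b by 13): {b=13}
  after event 2 (t=13: SET c = 9): {b=13, c=9}
  after event 3 (t=18: SET a = 32): {a=32, b=13, c=9}
  after event 4 (t=23: SET a = 25): {a=25, b=13, c=9}
  after event 5 (t=28: INC a by 3): {a=28, b=13, c=9}
  after event 6 (t=31: SET b = -5): {a=28, b=-5, c=9}

Answer: {a=28, b=-5, c=9}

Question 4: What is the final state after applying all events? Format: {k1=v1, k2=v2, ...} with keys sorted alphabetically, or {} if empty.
  after event 1 (t=8: INC b by 13): {b=13}
  after event 2 (t=13: SET c = 9): {b=13, c=9}
  after event 3 (t=18: SET a = 32): {a=32, b=13, c=9}
  after event 4 (t=23: SET a = 25): {a=25, b=13, c=9}
  after event 5 (t=28: INC a by 3): {a=28, b=13, c=9}
  after event 6 (t=31: SET b = -5): {a=28, b=-5, c=9}
  after event 7 (t=34: SET c = 13): {a=28, b=-5, c=13}
  after event 8 (t=44: INC b by 10): {a=28, b=5, c=13}

Answer: {a=28, b=5, c=13}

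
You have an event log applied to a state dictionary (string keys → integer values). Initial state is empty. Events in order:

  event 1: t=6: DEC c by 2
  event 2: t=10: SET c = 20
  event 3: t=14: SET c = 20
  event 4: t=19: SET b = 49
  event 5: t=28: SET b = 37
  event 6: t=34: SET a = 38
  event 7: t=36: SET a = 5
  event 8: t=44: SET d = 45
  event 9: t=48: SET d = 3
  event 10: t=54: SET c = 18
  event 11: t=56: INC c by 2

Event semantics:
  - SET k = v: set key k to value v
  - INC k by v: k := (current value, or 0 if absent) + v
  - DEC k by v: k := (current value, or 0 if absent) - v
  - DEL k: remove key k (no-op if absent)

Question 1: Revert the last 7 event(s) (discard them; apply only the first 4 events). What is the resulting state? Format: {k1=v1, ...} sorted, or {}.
Answer: {b=49, c=20}

Derivation:
Keep first 4 events (discard last 7):
  after event 1 (t=6: DEC c by 2): {c=-2}
  after event 2 (t=10: SET c = 20): {c=20}
  after event 3 (t=14: SET c = 20): {c=20}
  after event 4 (t=19: SET b = 49): {b=49, c=20}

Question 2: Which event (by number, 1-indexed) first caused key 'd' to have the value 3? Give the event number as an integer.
Answer: 9

Derivation:
Looking for first event where d becomes 3:
  event 8: d = 45
  event 9: d 45 -> 3  <-- first match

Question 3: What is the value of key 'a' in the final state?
Answer: 5

Derivation:
Track key 'a' through all 11 events:
  event 1 (t=6: DEC c by 2): a unchanged
  event 2 (t=10: SET c = 20): a unchanged
  event 3 (t=14: SET c = 20): a unchanged
  event 4 (t=19: SET b = 49): a unchanged
  event 5 (t=28: SET b = 37): a unchanged
  event 6 (t=34: SET a = 38): a (absent) -> 38
  event 7 (t=36: SET a = 5): a 38 -> 5
  event 8 (t=44: SET d = 45): a unchanged
  event 9 (t=48: SET d = 3): a unchanged
  event 10 (t=54: SET c = 18): a unchanged
  event 11 (t=56: INC c by 2): a unchanged
Final: a = 5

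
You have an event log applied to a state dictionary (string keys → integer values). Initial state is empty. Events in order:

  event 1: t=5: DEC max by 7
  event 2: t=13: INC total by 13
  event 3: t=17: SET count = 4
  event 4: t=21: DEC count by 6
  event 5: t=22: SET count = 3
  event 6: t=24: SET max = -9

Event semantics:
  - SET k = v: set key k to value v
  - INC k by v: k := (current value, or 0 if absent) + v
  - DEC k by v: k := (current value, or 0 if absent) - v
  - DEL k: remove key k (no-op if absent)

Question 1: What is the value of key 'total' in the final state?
Track key 'total' through all 6 events:
  event 1 (t=5: DEC max by 7): total unchanged
  event 2 (t=13: INC total by 13): total (absent) -> 13
  event 3 (t=17: SET count = 4): total unchanged
  event 4 (t=21: DEC count by 6): total unchanged
  event 5 (t=22: SET count = 3): total unchanged
  event 6 (t=24: SET max = -9): total unchanged
Final: total = 13

Answer: 13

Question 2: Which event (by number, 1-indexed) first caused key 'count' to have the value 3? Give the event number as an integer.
Looking for first event where count becomes 3:
  event 3: count = 4
  event 4: count = -2
  event 5: count -2 -> 3  <-- first match

Answer: 5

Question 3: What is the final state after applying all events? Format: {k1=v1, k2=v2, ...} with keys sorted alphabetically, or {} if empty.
Answer: {count=3, max=-9, total=13}

Derivation:
  after event 1 (t=5: DEC max by 7): {max=-7}
  after event 2 (t=13: INC total by 13): {max=-7, total=13}
  after event 3 (t=17: SET count = 4): {count=4, max=-7, total=13}
  after event 4 (t=21: DEC count by 6): {count=-2, max=-7, total=13}
  after event 5 (t=22: SET count = 3): {count=3, max=-7, total=13}
  after event 6 (t=24: SET max = -9): {count=3, max=-9, total=13}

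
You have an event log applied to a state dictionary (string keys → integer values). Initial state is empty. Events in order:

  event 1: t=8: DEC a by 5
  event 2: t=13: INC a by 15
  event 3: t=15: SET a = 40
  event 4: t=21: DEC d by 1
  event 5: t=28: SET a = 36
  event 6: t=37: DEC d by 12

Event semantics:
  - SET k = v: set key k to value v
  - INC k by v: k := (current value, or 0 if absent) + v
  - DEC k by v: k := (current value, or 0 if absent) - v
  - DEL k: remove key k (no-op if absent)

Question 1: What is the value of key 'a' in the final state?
Track key 'a' through all 6 events:
  event 1 (t=8: DEC a by 5): a (absent) -> -5
  event 2 (t=13: INC a by 15): a -5 -> 10
  event 3 (t=15: SET a = 40): a 10 -> 40
  event 4 (t=21: DEC d by 1): a unchanged
  event 5 (t=28: SET a = 36): a 40 -> 36
  event 6 (t=37: DEC d by 12): a unchanged
Final: a = 36

Answer: 36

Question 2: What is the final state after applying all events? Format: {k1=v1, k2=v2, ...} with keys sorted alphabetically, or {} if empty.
Answer: {a=36, d=-13}

Derivation:
  after event 1 (t=8: DEC a by 5): {a=-5}
  after event 2 (t=13: INC a by 15): {a=10}
  after event 3 (t=15: SET a = 40): {a=40}
  after event 4 (t=21: DEC d by 1): {a=40, d=-1}
  after event 5 (t=28: SET a = 36): {a=36, d=-1}
  after event 6 (t=37: DEC d by 12): {a=36, d=-13}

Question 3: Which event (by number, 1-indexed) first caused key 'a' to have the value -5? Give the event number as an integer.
Looking for first event where a becomes -5:
  event 1: a (absent) -> -5  <-- first match

Answer: 1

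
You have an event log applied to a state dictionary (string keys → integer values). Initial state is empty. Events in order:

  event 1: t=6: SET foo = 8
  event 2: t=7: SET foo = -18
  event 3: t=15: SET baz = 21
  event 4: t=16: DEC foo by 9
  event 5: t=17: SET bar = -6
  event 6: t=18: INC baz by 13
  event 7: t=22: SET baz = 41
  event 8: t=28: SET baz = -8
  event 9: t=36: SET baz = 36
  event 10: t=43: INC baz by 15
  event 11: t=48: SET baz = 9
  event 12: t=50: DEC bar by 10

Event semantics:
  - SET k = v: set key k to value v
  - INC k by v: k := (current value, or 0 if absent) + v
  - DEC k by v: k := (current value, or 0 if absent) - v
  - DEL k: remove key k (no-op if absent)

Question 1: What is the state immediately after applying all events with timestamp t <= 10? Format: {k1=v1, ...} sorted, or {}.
Answer: {foo=-18}

Derivation:
Apply events with t <= 10 (2 events):
  after event 1 (t=6: SET foo = 8): {foo=8}
  after event 2 (t=7: SET foo = -18): {foo=-18}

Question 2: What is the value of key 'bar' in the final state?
Track key 'bar' through all 12 events:
  event 1 (t=6: SET foo = 8): bar unchanged
  event 2 (t=7: SET foo = -18): bar unchanged
  event 3 (t=15: SET baz = 21): bar unchanged
  event 4 (t=16: DEC foo by 9): bar unchanged
  event 5 (t=17: SET bar = -6): bar (absent) -> -6
  event 6 (t=18: INC baz by 13): bar unchanged
  event 7 (t=22: SET baz = 41): bar unchanged
  event 8 (t=28: SET baz = -8): bar unchanged
  event 9 (t=36: SET baz = 36): bar unchanged
  event 10 (t=43: INC baz by 15): bar unchanged
  event 11 (t=48: SET baz = 9): bar unchanged
  event 12 (t=50: DEC bar by 10): bar -6 -> -16
Final: bar = -16

Answer: -16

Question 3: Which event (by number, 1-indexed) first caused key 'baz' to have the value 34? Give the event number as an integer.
Looking for first event where baz becomes 34:
  event 3: baz = 21
  event 4: baz = 21
  event 5: baz = 21
  event 6: baz 21 -> 34  <-- first match

Answer: 6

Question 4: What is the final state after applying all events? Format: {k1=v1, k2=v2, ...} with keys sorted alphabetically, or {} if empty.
  after event 1 (t=6: SET foo = 8): {foo=8}
  after event 2 (t=7: SET foo = -18): {foo=-18}
  after event 3 (t=15: SET baz = 21): {baz=21, foo=-18}
  after event 4 (t=16: DEC foo by 9): {baz=21, foo=-27}
  after event 5 (t=17: SET bar = -6): {bar=-6, baz=21, foo=-27}
  after event 6 (t=18: INC baz by 13): {bar=-6, baz=34, foo=-27}
  after event 7 (t=22: SET baz = 41): {bar=-6, baz=41, foo=-27}
  after event 8 (t=28: SET baz = -8): {bar=-6, baz=-8, foo=-27}
  after event 9 (t=36: SET baz = 36): {bar=-6, baz=36, foo=-27}
  after event 10 (t=43: INC baz by 15): {bar=-6, baz=51, foo=-27}
  after event 11 (t=48: SET baz = 9): {bar=-6, baz=9, foo=-27}
  after event 12 (t=50: DEC bar by 10): {bar=-16, baz=9, foo=-27}

Answer: {bar=-16, baz=9, foo=-27}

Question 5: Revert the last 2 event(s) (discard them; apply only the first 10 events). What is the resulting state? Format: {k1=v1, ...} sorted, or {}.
Answer: {bar=-6, baz=51, foo=-27}

Derivation:
Keep first 10 events (discard last 2):
  after event 1 (t=6: SET foo = 8): {foo=8}
  after event 2 (t=7: SET foo = -18): {foo=-18}
  after event 3 (t=15: SET baz = 21): {baz=21, foo=-18}
  after event 4 (t=16: DEC foo by 9): {baz=21, foo=-27}
  after event 5 (t=17: SET bar = -6): {bar=-6, baz=21, foo=-27}
  after event 6 (t=18: INC baz by 13): {bar=-6, baz=34, foo=-27}
  after event 7 (t=22: SET baz = 41): {bar=-6, baz=41, foo=-27}
  after event 8 (t=28: SET baz = -8): {bar=-6, baz=-8, foo=-27}
  after event 9 (t=36: SET baz = 36): {bar=-6, baz=36, foo=-27}
  after event 10 (t=43: INC baz by 15): {bar=-6, baz=51, foo=-27}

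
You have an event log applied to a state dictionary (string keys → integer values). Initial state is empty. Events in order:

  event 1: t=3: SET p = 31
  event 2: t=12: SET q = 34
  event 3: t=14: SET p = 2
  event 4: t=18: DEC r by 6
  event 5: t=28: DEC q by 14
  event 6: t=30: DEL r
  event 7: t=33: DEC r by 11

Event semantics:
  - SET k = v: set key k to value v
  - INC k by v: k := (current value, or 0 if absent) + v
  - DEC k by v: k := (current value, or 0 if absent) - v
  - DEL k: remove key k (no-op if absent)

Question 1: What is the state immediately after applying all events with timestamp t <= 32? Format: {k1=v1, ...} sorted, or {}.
Apply events with t <= 32 (6 events):
  after event 1 (t=3: SET p = 31): {p=31}
  after event 2 (t=12: SET q = 34): {p=31, q=34}
  after event 3 (t=14: SET p = 2): {p=2, q=34}
  after event 4 (t=18: DEC r by 6): {p=2, q=34, r=-6}
  after event 5 (t=28: DEC q by 14): {p=2, q=20, r=-6}
  after event 6 (t=30: DEL r): {p=2, q=20}

Answer: {p=2, q=20}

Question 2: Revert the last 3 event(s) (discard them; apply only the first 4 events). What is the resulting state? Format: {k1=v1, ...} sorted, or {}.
Keep first 4 events (discard last 3):
  after event 1 (t=3: SET p = 31): {p=31}
  after event 2 (t=12: SET q = 34): {p=31, q=34}
  after event 3 (t=14: SET p = 2): {p=2, q=34}
  after event 4 (t=18: DEC r by 6): {p=2, q=34, r=-6}

Answer: {p=2, q=34, r=-6}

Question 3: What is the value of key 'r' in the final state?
Track key 'r' through all 7 events:
  event 1 (t=3: SET p = 31): r unchanged
  event 2 (t=12: SET q = 34): r unchanged
  event 3 (t=14: SET p = 2): r unchanged
  event 4 (t=18: DEC r by 6): r (absent) -> -6
  event 5 (t=28: DEC q by 14): r unchanged
  event 6 (t=30: DEL r): r -6 -> (absent)
  event 7 (t=33: DEC r by 11): r (absent) -> -11
Final: r = -11

Answer: -11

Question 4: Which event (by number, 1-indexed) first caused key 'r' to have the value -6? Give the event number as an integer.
Looking for first event where r becomes -6:
  event 4: r (absent) -> -6  <-- first match

Answer: 4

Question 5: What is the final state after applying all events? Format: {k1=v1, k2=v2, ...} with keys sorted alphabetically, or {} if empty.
  after event 1 (t=3: SET p = 31): {p=31}
  after event 2 (t=12: SET q = 34): {p=31, q=34}
  after event 3 (t=14: SET p = 2): {p=2, q=34}
  after event 4 (t=18: DEC r by 6): {p=2, q=34, r=-6}
  after event 5 (t=28: DEC q by 14): {p=2, q=20, r=-6}
  after event 6 (t=30: DEL r): {p=2, q=20}
  after event 7 (t=33: DEC r by 11): {p=2, q=20, r=-11}

Answer: {p=2, q=20, r=-11}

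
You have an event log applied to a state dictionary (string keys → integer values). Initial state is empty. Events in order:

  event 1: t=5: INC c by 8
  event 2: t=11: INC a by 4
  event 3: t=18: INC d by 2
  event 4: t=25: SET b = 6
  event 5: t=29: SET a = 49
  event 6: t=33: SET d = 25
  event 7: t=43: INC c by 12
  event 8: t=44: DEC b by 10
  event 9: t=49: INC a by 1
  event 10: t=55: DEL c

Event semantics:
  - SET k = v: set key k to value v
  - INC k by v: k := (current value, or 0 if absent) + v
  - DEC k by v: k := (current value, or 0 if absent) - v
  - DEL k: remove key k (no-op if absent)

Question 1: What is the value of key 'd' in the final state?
Answer: 25

Derivation:
Track key 'd' through all 10 events:
  event 1 (t=5: INC c by 8): d unchanged
  event 2 (t=11: INC a by 4): d unchanged
  event 3 (t=18: INC d by 2): d (absent) -> 2
  event 4 (t=25: SET b = 6): d unchanged
  event 5 (t=29: SET a = 49): d unchanged
  event 6 (t=33: SET d = 25): d 2 -> 25
  event 7 (t=43: INC c by 12): d unchanged
  event 8 (t=44: DEC b by 10): d unchanged
  event 9 (t=49: INC a by 1): d unchanged
  event 10 (t=55: DEL c): d unchanged
Final: d = 25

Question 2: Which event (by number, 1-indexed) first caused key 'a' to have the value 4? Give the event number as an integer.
Looking for first event where a becomes 4:
  event 2: a (absent) -> 4  <-- first match

Answer: 2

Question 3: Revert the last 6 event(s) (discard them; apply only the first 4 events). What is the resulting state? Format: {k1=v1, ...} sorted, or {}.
Keep first 4 events (discard last 6):
  after event 1 (t=5: INC c by 8): {c=8}
  after event 2 (t=11: INC a by 4): {a=4, c=8}
  after event 3 (t=18: INC d by 2): {a=4, c=8, d=2}
  after event 4 (t=25: SET b = 6): {a=4, b=6, c=8, d=2}

Answer: {a=4, b=6, c=8, d=2}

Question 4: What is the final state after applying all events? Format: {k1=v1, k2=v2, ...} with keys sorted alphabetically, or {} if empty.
  after event 1 (t=5: INC c by 8): {c=8}
  after event 2 (t=11: INC a by 4): {a=4, c=8}
  after event 3 (t=18: INC d by 2): {a=4, c=8, d=2}
  after event 4 (t=25: SET b = 6): {a=4, b=6, c=8, d=2}
  after event 5 (t=29: SET a = 49): {a=49, b=6, c=8, d=2}
  after event 6 (t=33: SET d = 25): {a=49, b=6, c=8, d=25}
  after event 7 (t=43: INC c by 12): {a=49, b=6, c=20, d=25}
  after event 8 (t=44: DEC b by 10): {a=49, b=-4, c=20, d=25}
  after event 9 (t=49: INC a by 1): {a=50, b=-4, c=20, d=25}
  after event 10 (t=55: DEL c): {a=50, b=-4, d=25}

Answer: {a=50, b=-4, d=25}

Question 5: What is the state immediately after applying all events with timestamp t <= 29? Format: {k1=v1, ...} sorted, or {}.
Apply events with t <= 29 (5 events):
  after event 1 (t=5: INC c by 8): {c=8}
  after event 2 (t=11: INC a by 4): {a=4, c=8}
  after event 3 (t=18: INC d by 2): {a=4, c=8, d=2}
  after event 4 (t=25: SET b = 6): {a=4, b=6, c=8, d=2}
  after event 5 (t=29: SET a = 49): {a=49, b=6, c=8, d=2}

Answer: {a=49, b=6, c=8, d=2}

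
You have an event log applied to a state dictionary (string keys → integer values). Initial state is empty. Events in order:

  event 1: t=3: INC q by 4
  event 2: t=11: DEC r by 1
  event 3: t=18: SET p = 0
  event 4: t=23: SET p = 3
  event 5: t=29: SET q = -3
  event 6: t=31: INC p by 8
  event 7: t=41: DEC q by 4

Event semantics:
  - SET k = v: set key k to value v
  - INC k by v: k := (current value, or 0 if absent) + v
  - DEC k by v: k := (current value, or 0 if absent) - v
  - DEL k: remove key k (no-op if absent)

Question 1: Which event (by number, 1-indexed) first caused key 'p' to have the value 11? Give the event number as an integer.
Answer: 6

Derivation:
Looking for first event where p becomes 11:
  event 3: p = 0
  event 4: p = 3
  event 5: p = 3
  event 6: p 3 -> 11  <-- first match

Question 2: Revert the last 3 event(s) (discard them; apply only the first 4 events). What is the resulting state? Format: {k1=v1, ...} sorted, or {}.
Keep first 4 events (discard last 3):
  after event 1 (t=3: INC q by 4): {q=4}
  after event 2 (t=11: DEC r by 1): {q=4, r=-1}
  after event 3 (t=18: SET p = 0): {p=0, q=4, r=-1}
  after event 4 (t=23: SET p = 3): {p=3, q=4, r=-1}

Answer: {p=3, q=4, r=-1}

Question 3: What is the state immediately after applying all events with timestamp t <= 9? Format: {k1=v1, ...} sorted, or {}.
Answer: {q=4}

Derivation:
Apply events with t <= 9 (1 events):
  after event 1 (t=3: INC q by 4): {q=4}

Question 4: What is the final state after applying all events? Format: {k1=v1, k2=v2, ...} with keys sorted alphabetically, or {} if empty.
  after event 1 (t=3: INC q by 4): {q=4}
  after event 2 (t=11: DEC r by 1): {q=4, r=-1}
  after event 3 (t=18: SET p = 0): {p=0, q=4, r=-1}
  after event 4 (t=23: SET p = 3): {p=3, q=4, r=-1}
  after event 5 (t=29: SET q = -3): {p=3, q=-3, r=-1}
  after event 6 (t=31: INC p by 8): {p=11, q=-3, r=-1}
  after event 7 (t=41: DEC q by 4): {p=11, q=-7, r=-1}

Answer: {p=11, q=-7, r=-1}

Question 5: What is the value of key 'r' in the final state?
Track key 'r' through all 7 events:
  event 1 (t=3: INC q by 4): r unchanged
  event 2 (t=11: DEC r by 1): r (absent) -> -1
  event 3 (t=18: SET p = 0): r unchanged
  event 4 (t=23: SET p = 3): r unchanged
  event 5 (t=29: SET q = -3): r unchanged
  event 6 (t=31: INC p by 8): r unchanged
  event 7 (t=41: DEC q by 4): r unchanged
Final: r = -1

Answer: -1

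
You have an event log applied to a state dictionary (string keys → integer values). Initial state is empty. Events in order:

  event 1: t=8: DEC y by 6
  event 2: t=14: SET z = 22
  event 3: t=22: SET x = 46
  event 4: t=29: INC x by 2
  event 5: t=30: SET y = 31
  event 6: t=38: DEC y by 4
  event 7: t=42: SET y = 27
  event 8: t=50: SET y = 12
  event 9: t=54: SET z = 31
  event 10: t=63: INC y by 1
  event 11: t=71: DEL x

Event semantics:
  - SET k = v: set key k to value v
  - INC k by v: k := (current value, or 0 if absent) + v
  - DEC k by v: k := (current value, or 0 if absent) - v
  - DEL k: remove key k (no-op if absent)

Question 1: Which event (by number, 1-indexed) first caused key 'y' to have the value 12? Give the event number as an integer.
Looking for first event where y becomes 12:
  event 1: y = -6
  event 2: y = -6
  event 3: y = -6
  event 4: y = -6
  event 5: y = 31
  event 6: y = 27
  event 7: y = 27
  event 8: y 27 -> 12  <-- first match

Answer: 8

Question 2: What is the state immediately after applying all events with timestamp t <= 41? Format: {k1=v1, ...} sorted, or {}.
Apply events with t <= 41 (6 events):
  after event 1 (t=8: DEC y by 6): {y=-6}
  after event 2 (t=14: SET z = 22): {y=-6, z=22}
  after event 3 (t=22: SET x = 46): {x=46, y=-6, z=22}
  after event 4 (t=29: INC x by 2): {x=48, y=-6, z=22}
  after event 5 (t=30: SET y = 31): {x=48, y=31, z=22}
  after event 6 (t=38: DEC y by 4): {x=48, y=27, z=22}

Answer: {x=48, y=27, z=22}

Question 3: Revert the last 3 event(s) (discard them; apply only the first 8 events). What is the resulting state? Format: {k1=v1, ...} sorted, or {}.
Answer: {x=48, y=12, z=22}

Derivation:
Keep first 8 events (discard last 3):
  after event 1 (t=8: DEC y by 6): {y=-6}
  after event 2 (t=14: SET z = 22): {y=-6, z=22}
  after event 3 (t=22: SET x = 46): {x=46, y=-6, z=22}
  after event 4 (t=29: INC x by 2): {x=48, y=-6, z=22}
  after event 5 (t=30: SET y = 31): {x=48, y=31, z=22}
  after event 6 (t=38: DEC y by 4): {x=48, y=27, z=22}
  after event 7 (t=42: SET y = 27): {x=48, y=27, z=22}
  after event 8 (t=50: SET y = 12): {x=48, y=12, z=22}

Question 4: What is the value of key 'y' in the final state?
Answer: 13

Derivation:
Track key 'y' through all 11 events:
  event 1 (t=8: DEC y by 6): y (absent) -> -6
  event 2 (t=14: SET z = 22): y unchanged
  event 3 (t=22: SET x = 46): y unchanged
  event 4 (t=29: INC x by 2): y unchanged
  event 5 (t=30: SET y = 31): y -6 -> 31
  event 6 (t=38: DEC y by 4): y 31 -> 27
  event 7 (t=42: SET y = 27): y 27 -> 27
  event 8 (t=50: SET y = 12): y 27 -> 12
  event 9 (t=54: SET z = 31): y unchanged
  event 10 (t=63: INC y by 1): y 12 -> 13
  event 11 (t=71: DEL x): y unchanged
Final: y = 13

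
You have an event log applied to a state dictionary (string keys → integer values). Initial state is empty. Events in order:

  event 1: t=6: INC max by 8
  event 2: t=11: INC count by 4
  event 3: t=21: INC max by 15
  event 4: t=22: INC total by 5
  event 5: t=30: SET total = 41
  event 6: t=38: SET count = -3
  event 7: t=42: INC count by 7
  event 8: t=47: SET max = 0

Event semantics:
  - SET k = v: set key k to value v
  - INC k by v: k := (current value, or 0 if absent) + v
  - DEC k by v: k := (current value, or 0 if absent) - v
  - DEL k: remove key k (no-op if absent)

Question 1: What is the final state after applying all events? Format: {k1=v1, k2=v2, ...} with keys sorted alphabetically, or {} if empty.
Answer: {count=4, max=0, total=41}

Derivation:
  after event 1 (t=6: INC max by 8): {max=8}
  after event 2 (t=11: INC count by 4): {count=4, max=8}
  after event 3 (t=21: INC max by 15): {count=4, max=23}
  after event 4 (t=22: INC total by 5): {count=4, max=23, total=5}
  after event 5 (t=30: SET total = 41): {count=4, max=23, total=41}
  after event 6 (t=38: SET count = -3): {count=-3, max=23, total=41}
  after event 7 (t=42: INC count by 7): {count=4, max=23, total=41}
  after event 8 (t=47: SET max = 0): {count=4, max=0, total=41}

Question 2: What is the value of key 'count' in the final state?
Track key 'count' through all 8 events:
  event 1 (t=6: INC max by 8): count unchanged
  event 2 (t=11: INC count by 4): count (absent) -> 4
  event 3 (t=21: INC max by 15): count unchanged
  event 4 (t=22: INC total by 5): count unchanged
  event 5 (t=30: SET total = 41): count unchanged
  event 6 (t=38: SET count = -3): count 4 -> -3
  event 7 (t=42: INC count by 7): count -3 -> 4
  event 8 (t=47: SET max = 0): count unchanged
Final: count = 4

Answer: 4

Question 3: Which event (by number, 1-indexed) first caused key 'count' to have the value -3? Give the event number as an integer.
Looking for first event where count becomes -3:
  event 2: count = 4
  event 3: count = 4
  event 4: count = 4
  event 5: count = 4
  event 6: count 4 -> -3  <-- first match

Answer: 6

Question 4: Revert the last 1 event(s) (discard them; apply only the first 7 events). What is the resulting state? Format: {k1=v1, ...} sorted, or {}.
Answer: {count=4, max=23, total=41}

Derivation:
Keep first 7 events (discard last 1):
  after event 1 (t=6: INC max by 8): {max=8}
  after event 2 (t=11: INC count by 4): {count=4, max=8}
  after event 3 (t=21: INC max by 15): {count=4, max=23}
  after event 4 (t=22: INC total by 5): {count=4, max=23, total=5}
  after event 5 (t=30: SET total = 41): {count=4, max=23, total=41}
  after event 6 (t=38: SET count = -3): {count=-3, max=23, total=41}
  after event 7 (t=42: INC count by 7): {count=4, max=23, total=41}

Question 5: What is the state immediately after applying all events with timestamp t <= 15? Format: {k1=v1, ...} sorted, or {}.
Answer: {count=4, max=8}

Derivation:
Apply events with t <= 15 (2 events):
  after event 1 (t=6: INC max by 8): {max=8}
  after event 2 (t=11: INC count by 4): {count=4, max=8}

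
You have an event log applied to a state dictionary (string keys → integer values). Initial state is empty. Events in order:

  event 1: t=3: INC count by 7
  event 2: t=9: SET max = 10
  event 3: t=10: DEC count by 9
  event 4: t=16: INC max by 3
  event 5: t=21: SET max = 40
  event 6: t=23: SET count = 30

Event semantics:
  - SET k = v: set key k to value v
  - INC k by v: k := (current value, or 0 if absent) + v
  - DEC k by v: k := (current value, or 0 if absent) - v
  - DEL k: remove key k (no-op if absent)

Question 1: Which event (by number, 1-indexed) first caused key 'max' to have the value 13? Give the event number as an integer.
Looking for first event where max becomes 13:
  event 2: max = 10
  event 3: max = 10
  event 4: max 10 -> 13  <-- first match

Answer: 4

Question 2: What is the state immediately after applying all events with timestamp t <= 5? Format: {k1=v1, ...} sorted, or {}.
Apply events with t <= 5 (1 events):
  after event 1 (t=3: INC count by 7): {count=7}

Answer: {count=7}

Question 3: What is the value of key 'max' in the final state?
Track key 'max' through all 6 events:
  event 1 (t=3: INC count by 7): max unchanged
  event 2 (t=9: SET max = 10): max (absent) -> 10
  event 3 (t=10: DEC count by 9): max unchanged
  event 4 (t=16: INC max by 3): max 10 -> 13
  event 5 (t=21: SET max = 40): max 13 -> 40
  event 6 (t=23: SET count = 30): max unchanged
Final: max = 40

Answer: 40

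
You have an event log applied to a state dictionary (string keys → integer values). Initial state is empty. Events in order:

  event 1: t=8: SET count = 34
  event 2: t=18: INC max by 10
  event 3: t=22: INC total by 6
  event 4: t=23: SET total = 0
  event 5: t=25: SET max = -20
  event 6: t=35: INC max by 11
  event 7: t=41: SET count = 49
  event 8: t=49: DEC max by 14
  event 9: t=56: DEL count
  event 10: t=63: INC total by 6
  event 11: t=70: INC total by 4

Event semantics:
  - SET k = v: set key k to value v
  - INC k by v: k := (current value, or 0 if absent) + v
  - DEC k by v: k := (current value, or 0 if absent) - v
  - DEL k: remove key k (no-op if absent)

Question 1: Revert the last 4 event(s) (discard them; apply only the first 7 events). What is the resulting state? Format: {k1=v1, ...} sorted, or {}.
Keep first 7 events (discard last 4):
  after event 1 (t=8: SET count = 34): {count=34}
  after event 2 (t=18: INC max by 10): {count=34, max=10}
  after event 3 (t=22: INC total by 6): {count=34, max=10, total=6}
  after event 4 (t=23: SET total = 0): {count=34, max=10, total=0}
  after event 5 (t=25: SET max = -20): {count=34, max=-20, total=0}
  after event 6 (t=35: INC max by 11): {count=34, max=-9, total=0}
  after event 7 (t=41: SET count = 49): {count=49, max=-9, total=0}

Answer: {count=49, max=-9, total=0}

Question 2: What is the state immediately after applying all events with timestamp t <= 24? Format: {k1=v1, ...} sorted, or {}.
Answer: {count=34, max=10, total=0}

Derivation:
Apply events with t <= 24 (4 events):
  after event 1 (t=8: SET count = 34): {count=34}
  after event 2 (t=18: INC max by 10): {count=34, max=10}
  after event 3 (t=22: INC total by 6): {count=34, max=10, total=6}
  after event 4 (t=23: SET total = 0): {count=34, max=10, total=0}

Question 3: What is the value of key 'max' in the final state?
Track key 'max' through all 11 events:
  event 1 (t=8: SET count = 34): max unchanged
  event 2 (t=18: INC max by 10): max (absent) -> 10
  event 3 (t=22: INC total by 6): max unchanged
  event 4 (t=23: SET total = 0): max unchanged
  event 5 (t=25: SET max = -20): max 10 -> -20
  event 6 (t=35: INC max by 11): max -20 -> -9
  event 7 (t=41: SET count = 49): max unchanged
  event 8 (t=49: DEC max by 14): max -9 -> -23
  event 9 (t=56: DEL count): max unchanged
  event 10 (t=63: INC total by 6): max unchanged
  event 11 (t=70: INC total by 4): max unchanged
Final: max = -23

Answer: -23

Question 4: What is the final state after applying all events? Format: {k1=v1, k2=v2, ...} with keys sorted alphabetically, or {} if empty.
  after event 1 (t=8: SET count = 34): {count=34}
  after event 2 (t=18: INC max by 10): {count=34, max=10}
  after event 3 (t=22: INC total by 6): {count=34, max=10, total=6}
  after event 4 (t=23: SET total = 0): {count=34, max=10, total=0}
  after event 5 (t=25: SET max = -20): {count=34, max=-20, total=0}
  after event 6 (t=35: INC max by 11): {count=34, max=-9, total=0}
  after event 7 (t=41: SET count = 49): {count=49, max=-9, total=0}
  after event 8 (t=49: DEC max by 14): {count=49, max=-23, total=0}
  after event 9 (t=56: DEL count): {max=-23, total=0}
  after event 10 (t=63: INC total by 6): {max=-23, total=6}
  after event 11 (t=70: INC total by 4): {max=-23, total=10}

Answer: {max=-23, total=10}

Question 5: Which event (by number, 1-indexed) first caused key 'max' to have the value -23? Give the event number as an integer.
Looking for first event where max becomes -23:
  event 2: max = 10
  event 3: max = 10
  event 4: max = 10
  event 5: max = -20
  event 6: max = -9
  event 7: max = -9
  event 8: max -9 -> -23  <-- first match

Answer: 8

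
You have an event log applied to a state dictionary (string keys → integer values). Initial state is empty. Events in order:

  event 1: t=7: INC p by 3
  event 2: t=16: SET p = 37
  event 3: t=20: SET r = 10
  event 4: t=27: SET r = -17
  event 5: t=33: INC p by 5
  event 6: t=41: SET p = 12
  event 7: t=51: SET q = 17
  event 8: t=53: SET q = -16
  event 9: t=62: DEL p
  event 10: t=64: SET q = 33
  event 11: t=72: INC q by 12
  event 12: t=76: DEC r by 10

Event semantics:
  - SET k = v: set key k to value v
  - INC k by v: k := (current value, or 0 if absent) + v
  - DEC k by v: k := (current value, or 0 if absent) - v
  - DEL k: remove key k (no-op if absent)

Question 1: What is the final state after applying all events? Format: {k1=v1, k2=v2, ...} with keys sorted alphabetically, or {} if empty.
  after event 1 (t=7: INC p by 3): {p=3}
  after event 2 (t=16: SET p = 37): {p=37}
  after event 3 (t=20: SET r = 10): {p=37, r=10}
  after event 4 (t=27: SET r = -17): {p=37, r=-17}
  after event 5 (t=33: INC p by 5): {p=42, r=-17}
  after event 6 (t=41: SET p = 12): {p=12, r=-17}
  after event 7 (t=51: SET q = 17): {p=12, q=17, r=-17}
  after event 8 (t=53: SET q = -16): {p=12, q=-16, r=-17}
  after event 9 (t=62: DEL p): {q=-16, r=-17}
  after event 10 (t=64: SET q = 33): {q=33, r=-17}
  after event 11 (t=72: INC q by 12): {q=45, r=-17}
  after event 12 (t=76: DEC r by 10): {q=45, r=-27}

Answer: {q=45, r=-27}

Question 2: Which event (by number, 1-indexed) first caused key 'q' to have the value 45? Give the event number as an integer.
Answer: 11

Derivation:
Looking for first event where q becomes 45:
  event 7: q = 17
  event 8: q = -16
  event 9: q = -16
  event 10: q = 33
  event 11: q 33 -> 45  <-- first match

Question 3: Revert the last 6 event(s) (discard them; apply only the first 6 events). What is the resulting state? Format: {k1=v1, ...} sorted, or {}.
Answer: {p=12, r=-17}

Derivation:
Keep first 6 events (discard last 6):
  after event 1 (t=7: INC p by 3): {p=3}
  after event 2 (t=16: SET p = 37): {p=37}
  after event 3 (t=20: SET r = 10): {p=37, r=10}
  after event 4 (t=27: SET r = -17): {p=37, r=-17}
  after event 5 (t=33: INC p by 5): {p=42, r=-17}
  after event 6 (t=41: SET p = 12): {p=12, r=-17}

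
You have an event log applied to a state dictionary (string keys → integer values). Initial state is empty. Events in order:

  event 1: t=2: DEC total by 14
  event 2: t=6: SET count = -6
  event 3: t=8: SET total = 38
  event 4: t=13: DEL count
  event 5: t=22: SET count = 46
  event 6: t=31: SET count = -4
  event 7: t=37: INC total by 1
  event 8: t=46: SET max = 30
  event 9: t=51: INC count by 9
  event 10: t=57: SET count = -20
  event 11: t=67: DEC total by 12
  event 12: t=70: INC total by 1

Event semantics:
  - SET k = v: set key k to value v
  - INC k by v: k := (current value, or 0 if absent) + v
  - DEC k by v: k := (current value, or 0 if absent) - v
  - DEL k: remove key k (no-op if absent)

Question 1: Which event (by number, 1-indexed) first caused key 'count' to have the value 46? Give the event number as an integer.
Answer: 5

Derivation:
Looking for first event where count becomes 46:
  event 2: count = -6
  event 3: count = -6
  event 4: count = (absent)
  event 5: count (absent) -> 46  <-- first match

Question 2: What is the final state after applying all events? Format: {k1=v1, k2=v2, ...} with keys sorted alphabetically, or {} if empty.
  after event 1 (t=2: DEC total by 14): {total=-14}
  after event 2 (t=6: SET count = -6): {count=-6, total=-14}
  after event 3 (t=8: SET total = 38): {count=-6, total=38}
  after event 4 (t=13: DEL count): {total=38}
  after event 5 (t=22: SET count = 46): {count=46, total=38}
  after event 6 (t=31: SET count = -4): {count=-4, total=38}
  after event 7 (t=37: INC total by 1): {count=-4, total=39}
  after event 8 (t=46: SET max = 30): {count=-4, max=30, total=39}
  after event 9 (t=51: INC count by 9): {count=5, max=30, total=39}
  after event 10 (t=57: SET count = -20): {count=-20, max=30, total=39}
  after event 11 (t=67: DEC total by 12): {count=-20, max=30, total=27}
  after event 12 (t=70: INC total by 1): {count=-20, max=30, total=28}

Answer: {count=-20, max=30, total=28}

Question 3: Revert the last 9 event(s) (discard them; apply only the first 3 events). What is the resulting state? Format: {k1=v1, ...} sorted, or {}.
Keep first 3 events (discard last 9):
  after event 1 (t=2: DEC total by 14): {total=-14}
  after event 2 (t=6: SET count = -6): {count=-6, total=-14}
  after event 3 (t=8: SET total = 38): {count=-6, total=38}

Answer: {count=-6, total=38}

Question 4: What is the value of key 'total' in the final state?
Answer: 28

Derivation:
Track key 'total' through all 12 events:
  event 1 (t=2: DEC total by 14): total (absent) -> -14
  event 2 (t=6: SET count = -6): total unchanged
  event 3 (t=8: SET total = 38): total -14 -> 38
  event 4 (t=13: DEL count): total unchanged
  event 5 (t=22: SET count = 46): total unchanged
  event 6 (t=31: SET count = -4): total unchanged
  event 7 (t=37: INC total by 1): total 38 -> 39
  event 8 (t=46: SET max = 30): total unchanged
  event 9 (t=51: INC count by 9): total unchanged
  event 10 (t=57: SET count = -20): total unchanged
  event 11 (t=67: DEC total by 12): total 39 -> 27
  event 12 (t=70: INC total by 1): total 27 -> 28
Final: total = 28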